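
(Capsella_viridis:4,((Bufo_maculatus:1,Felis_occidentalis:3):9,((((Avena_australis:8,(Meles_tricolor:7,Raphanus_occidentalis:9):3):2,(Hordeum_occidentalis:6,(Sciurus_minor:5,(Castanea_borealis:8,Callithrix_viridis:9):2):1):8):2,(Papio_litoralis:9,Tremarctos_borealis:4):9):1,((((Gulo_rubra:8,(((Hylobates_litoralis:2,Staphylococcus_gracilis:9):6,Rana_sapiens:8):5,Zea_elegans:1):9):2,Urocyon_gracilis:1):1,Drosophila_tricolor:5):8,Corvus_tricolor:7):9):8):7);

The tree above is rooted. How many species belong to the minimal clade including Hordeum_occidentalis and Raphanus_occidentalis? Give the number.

The MRCA of Hordeum_occidentalis and Raphanus_occidentalis is the node subtending ((Avena_australis,(Meles_tricolor,Raphanus_occidentalis)),(Hordeum_occidentalis,(Sciurus_minor,(Castanea_borealis,Callithrix_viridis)))).
That clade contains 7 terminal taxa: Avena_australis, Callithrix_viridis, Castanea_borealis, Hordeum_occidentalis, Meles_tricolor, Raphanus_occidentalis, Sciurus_minor.

7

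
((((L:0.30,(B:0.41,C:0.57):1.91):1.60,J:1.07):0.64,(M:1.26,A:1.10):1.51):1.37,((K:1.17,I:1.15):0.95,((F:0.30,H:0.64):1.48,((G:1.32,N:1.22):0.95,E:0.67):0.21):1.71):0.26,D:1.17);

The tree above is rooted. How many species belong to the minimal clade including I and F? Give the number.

The MRCA of I and F is the node subtending ((K,I),((F,H),((G,N),E))).
That clade contains 7 terminal taxa: E, F, G, H, I, K, N.

7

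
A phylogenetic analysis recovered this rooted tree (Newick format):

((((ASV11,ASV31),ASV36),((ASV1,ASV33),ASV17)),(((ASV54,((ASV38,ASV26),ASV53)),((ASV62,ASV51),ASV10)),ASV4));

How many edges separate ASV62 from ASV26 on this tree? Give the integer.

7

The MRCA of ASV62 and ASV26 is the node subtending ((ASV54,((ASV38,ASV26),ASV53)),((ASV62,ASV51),ASV10)).
From ASV62 up to that node: 3 branches. From ASV26 up to the same node: 4 branches. Total: 3 + 4 = 7.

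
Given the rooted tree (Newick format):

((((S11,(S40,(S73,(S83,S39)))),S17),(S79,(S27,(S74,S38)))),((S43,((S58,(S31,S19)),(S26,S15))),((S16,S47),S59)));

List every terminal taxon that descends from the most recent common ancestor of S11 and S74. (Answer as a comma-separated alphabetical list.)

Tracing S11: it sits inside (S11,(S40,(S73,(S83,S39)))).
Tracing S74: it sits inside (S74,S38).
The smallest clade enclosing both is (((S11,(S40,(S73,(S83,S39)))),S17),(S79,(S27,(S74,S38)))); the answer is its 10 terminal taxa in alphabetical order.

S11, S17, S27, S38, S39, S40, S73, S74, S79, S83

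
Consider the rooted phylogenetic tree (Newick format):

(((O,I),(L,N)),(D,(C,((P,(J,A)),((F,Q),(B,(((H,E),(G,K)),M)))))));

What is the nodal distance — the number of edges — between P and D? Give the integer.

The MRCA of P and D is the node subtending (D,(C,((P,(J,A)),((F,Q),(B,(((H,E),(G,K)),M)))))).
From P up to that node: 4 branches. From D up to the same node: 1 branch. Total: 4 + 1 = 5.

5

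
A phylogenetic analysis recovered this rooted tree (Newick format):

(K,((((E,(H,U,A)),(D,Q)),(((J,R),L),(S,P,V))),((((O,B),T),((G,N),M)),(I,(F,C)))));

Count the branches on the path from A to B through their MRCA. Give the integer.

The MRCA of A and B is the node subtending ((((E,(H,U,A)),(D,Q)),(((J,R),L),(S,P,V))),((((O,B),T),((G,N),M)),(I,(F,C)))).
From A up to that node: 5 branches. From B up to the same node: 5 branches. Total: 5 + 5 = 10.

10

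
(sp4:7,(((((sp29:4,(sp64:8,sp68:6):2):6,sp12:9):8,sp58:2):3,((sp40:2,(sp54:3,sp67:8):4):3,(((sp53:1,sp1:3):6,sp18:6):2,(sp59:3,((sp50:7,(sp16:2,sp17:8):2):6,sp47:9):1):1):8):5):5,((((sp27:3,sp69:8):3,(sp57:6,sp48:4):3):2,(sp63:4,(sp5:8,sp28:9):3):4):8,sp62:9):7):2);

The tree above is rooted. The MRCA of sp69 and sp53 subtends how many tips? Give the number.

24

The MRCA of sp69 and sp53 is the node subtending (((((sp29,(sp64,sp68)),sp12),sp58),((sp40,(sp54,sp67)),(((sp53,sp1),sp18),(sp59,((sp50,(sp16,sp17)),sp47))))),((((sp27,sp69),(sp57,sp48)),(sp63,(sp5,sp28))),sp62)).
That clade contains 24 terminal taxa: sp1, sp12, sp16, sp17, sp18, sp27, sp28, sp29, sp40, sp47, sp48, sp5, sp50, sp53, sp54, sp57, sp58, sp59, sp62, sp63, sp64, sp67, sp68, sp69.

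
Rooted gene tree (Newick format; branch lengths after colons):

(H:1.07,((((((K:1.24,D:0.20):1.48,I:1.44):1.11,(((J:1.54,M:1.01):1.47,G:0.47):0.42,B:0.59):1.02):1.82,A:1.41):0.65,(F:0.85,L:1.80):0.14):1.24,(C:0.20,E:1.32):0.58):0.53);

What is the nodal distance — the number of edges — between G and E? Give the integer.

The MRCA of G and E is the node subtending ((((((K,D),I),(((J,M),G),B)),A),(F,L)),(C,E)).
From G up to that node: 6 branches. From E up to the same node: 2 branches. Total: 6 + 2 = 8.

8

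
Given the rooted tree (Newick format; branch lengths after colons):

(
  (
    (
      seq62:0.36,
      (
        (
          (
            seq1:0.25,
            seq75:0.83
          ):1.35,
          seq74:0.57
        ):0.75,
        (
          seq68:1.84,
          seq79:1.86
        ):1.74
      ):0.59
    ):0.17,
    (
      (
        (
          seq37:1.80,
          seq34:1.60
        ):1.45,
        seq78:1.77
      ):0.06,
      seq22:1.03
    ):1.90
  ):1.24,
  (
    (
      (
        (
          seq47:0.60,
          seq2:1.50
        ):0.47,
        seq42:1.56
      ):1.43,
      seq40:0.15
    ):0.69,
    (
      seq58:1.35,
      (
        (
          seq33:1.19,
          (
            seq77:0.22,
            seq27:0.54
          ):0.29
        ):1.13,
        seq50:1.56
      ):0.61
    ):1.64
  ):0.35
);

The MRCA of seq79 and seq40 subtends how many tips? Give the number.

The MRCA of seq79 and seq40 is the root, so the clade is the entire tree.
That clade contains 19 terminal taxa: seq1, seq2, seq22, seq27, seq33, seq34, seq37, seq40, seq42, seq47, seq50, seq58, seq62, seq68, seq74, seq75, seq77, seq78, seq79.

19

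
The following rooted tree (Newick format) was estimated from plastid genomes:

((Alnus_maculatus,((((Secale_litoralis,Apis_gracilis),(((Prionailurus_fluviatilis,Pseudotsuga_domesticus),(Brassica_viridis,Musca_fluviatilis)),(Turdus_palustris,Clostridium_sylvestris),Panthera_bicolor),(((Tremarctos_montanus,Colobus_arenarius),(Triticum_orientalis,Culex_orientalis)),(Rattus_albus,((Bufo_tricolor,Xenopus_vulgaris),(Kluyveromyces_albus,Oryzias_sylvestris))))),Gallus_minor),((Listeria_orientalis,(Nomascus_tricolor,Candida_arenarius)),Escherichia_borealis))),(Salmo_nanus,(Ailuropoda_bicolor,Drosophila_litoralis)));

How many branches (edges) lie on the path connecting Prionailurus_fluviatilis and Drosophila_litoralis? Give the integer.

11

The MRCA of Prionailurus_fluviatilis and Drosophila_litoralis is the root of the tree.
From Prionailurus_fluviatilis up to that node: 8 branches. From Drosophila_litoralis up to the same node: 3 branches. Total: 8 + 3 = 11.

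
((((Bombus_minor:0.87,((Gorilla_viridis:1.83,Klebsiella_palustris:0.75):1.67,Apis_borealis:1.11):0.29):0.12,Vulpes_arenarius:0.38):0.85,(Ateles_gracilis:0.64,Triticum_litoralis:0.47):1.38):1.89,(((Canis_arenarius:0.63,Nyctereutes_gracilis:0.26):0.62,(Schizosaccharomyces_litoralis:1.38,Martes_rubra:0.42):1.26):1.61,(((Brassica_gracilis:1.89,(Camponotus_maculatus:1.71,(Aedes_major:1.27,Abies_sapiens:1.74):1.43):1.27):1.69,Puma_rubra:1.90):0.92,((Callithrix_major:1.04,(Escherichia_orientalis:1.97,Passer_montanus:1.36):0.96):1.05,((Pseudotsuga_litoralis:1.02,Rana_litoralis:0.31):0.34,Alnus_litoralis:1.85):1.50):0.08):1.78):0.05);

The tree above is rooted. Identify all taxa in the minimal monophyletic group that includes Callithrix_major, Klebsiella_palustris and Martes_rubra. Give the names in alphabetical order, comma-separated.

Abies_sapiens, Aedes_major, Alnus_litoralis, Apis_borealis, Ateles_gracilis, Bombus_minor, Brassica_gracilis, Callithrix_major, Camponotus_maculatus, Canis_arenarius, Escherichia_orientalis, Gorilla_viridis, Klebsiella_palustris, Martes_rubra, Nyctereutes_gracilis, Passer_montanus, Pseudotsuga_litoralis, Puma_rubra, Rana_litoralis, Schizosaccharomyces_litoralis, Triticum_litoralis, Vulpes_arenarius

Tracing Callithrix_major: it sits inside (Callithrix_major,(Escherichia_orientalis,Passer_montanus)).
Tracing Klebsiella_palustris: it sits inside (Gorilla_viridis,Klebsiella_palustris).
Tracing Martes_rubra: it sits inside (Schizosaccharomyces_litoralis,Martes_rubra).
The smallest clade enclosing all 3 is the whole tree (their MRCA is the root), so the answer is all 22 tips in alphabetical order.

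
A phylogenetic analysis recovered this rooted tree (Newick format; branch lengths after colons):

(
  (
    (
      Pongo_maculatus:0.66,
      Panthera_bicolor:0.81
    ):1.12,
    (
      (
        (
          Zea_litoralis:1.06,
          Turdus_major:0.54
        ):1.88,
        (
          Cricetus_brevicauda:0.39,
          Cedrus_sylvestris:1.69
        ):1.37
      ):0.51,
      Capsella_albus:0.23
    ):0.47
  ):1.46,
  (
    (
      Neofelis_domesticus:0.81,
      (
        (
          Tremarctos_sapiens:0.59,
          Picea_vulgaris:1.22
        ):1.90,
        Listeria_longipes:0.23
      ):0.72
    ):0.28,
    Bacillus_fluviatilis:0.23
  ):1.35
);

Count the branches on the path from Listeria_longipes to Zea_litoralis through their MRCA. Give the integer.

The MRCA of Listeria_longipes and Zea_litoralis is the root of the tree.
From Listeria_longipes up to that node: 4 branches. From Zea_litoralis up to the same node: 5 branches. Total: 4 + 5 = 9.

9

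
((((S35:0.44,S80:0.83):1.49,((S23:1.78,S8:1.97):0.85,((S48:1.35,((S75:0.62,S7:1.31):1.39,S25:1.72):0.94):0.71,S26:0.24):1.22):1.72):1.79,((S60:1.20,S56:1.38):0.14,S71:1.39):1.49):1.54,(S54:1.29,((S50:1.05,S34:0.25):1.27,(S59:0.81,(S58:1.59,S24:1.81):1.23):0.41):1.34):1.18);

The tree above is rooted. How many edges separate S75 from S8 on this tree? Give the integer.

7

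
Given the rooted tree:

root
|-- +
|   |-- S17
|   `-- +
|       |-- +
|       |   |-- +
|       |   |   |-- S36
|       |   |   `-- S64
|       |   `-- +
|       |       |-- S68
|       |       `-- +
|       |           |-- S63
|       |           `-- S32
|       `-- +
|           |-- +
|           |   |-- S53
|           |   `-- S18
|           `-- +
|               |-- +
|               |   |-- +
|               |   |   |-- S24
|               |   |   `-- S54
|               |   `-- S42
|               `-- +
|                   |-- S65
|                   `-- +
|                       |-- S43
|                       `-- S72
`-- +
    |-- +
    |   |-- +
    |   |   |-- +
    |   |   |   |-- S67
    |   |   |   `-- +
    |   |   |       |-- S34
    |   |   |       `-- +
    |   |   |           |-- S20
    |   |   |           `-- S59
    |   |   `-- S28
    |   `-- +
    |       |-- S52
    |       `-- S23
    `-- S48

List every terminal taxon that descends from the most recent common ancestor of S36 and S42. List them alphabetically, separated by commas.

S18, S24, S32, S36, S42, S43, S53, S54, S63, S64, S65, S68, S72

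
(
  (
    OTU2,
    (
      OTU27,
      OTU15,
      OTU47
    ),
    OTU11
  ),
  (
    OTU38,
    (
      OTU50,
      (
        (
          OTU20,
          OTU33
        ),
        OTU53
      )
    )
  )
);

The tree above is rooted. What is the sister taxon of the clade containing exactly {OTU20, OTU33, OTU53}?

The clade containing exactly {OTU20, OTU33, OTU53} attaches to the tree at the node subtending (OTU50,((OTU20,OTU33),OTU53)).
The other lineage descending from that same node — the sister group — is the single tip OTU50.

OTU50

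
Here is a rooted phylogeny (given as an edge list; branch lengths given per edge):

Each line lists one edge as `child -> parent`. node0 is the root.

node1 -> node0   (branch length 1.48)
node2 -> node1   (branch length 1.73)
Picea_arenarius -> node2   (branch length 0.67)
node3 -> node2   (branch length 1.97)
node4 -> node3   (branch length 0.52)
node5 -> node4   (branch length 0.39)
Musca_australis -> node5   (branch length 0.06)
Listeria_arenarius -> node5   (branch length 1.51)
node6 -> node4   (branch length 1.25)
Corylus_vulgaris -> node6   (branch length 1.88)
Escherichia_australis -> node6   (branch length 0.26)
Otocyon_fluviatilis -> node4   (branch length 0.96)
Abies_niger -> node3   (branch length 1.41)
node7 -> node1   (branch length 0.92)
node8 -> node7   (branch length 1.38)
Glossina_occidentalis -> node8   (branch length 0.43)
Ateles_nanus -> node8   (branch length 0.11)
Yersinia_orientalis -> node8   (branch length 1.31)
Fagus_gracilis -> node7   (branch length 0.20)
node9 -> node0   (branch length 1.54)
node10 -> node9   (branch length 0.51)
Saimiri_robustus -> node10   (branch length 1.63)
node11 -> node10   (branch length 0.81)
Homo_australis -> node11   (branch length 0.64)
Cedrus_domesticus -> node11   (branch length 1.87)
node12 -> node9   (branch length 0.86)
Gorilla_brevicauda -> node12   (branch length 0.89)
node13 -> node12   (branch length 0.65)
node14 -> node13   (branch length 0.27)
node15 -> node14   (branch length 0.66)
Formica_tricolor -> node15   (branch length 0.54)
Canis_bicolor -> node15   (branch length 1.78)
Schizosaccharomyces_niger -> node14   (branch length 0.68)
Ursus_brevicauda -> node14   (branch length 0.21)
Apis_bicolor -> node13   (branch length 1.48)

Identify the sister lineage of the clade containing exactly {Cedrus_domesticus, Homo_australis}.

Saimiri_robustus

The clade containing exactly {Cedrus_domesticus, Homo_australis} attaches to the tree at the node subtending (Saimiri_robustus,(Homo_australis,Cedrus_domesticus)).
The other lineage descending from that same node — the sister group — is the single tip Saimiri_robustus.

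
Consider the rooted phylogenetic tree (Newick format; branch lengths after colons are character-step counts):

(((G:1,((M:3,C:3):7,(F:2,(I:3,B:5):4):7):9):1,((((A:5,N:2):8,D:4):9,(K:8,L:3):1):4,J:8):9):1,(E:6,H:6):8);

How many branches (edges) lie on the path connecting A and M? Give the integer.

9

The MRCA of A and M is the node subtending ((G,((M,C),(F,(I,B)))),((((A,N),D),(K,L)),J)).
From A up to that node: 5 branches. From M up to the same node: 4 branches. Total: 5 + 4 = 9.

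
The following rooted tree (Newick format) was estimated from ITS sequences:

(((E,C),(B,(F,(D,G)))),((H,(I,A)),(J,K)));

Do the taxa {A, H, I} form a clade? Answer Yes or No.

Yes

The most recent common ancestor of these taxa subtends (H,(I,A)).
That clade has exactly 3 tips — every listed taxon and nothing else — so the group is monophyletic.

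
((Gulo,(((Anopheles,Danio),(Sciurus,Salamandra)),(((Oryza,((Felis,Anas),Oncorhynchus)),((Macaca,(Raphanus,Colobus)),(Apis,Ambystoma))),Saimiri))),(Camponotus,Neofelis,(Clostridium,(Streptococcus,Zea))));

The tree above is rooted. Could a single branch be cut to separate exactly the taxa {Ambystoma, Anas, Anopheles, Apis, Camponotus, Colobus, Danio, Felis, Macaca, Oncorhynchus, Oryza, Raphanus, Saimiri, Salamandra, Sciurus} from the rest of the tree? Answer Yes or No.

No

The MRCA of the listed taxa is the root, so the smallest clade containing them is the whole tree.
That clade also contains Clostridium, Gulo, Neofelis, Streptococcus, Zea, which are not in the proposed group, so the group is not monophyletic.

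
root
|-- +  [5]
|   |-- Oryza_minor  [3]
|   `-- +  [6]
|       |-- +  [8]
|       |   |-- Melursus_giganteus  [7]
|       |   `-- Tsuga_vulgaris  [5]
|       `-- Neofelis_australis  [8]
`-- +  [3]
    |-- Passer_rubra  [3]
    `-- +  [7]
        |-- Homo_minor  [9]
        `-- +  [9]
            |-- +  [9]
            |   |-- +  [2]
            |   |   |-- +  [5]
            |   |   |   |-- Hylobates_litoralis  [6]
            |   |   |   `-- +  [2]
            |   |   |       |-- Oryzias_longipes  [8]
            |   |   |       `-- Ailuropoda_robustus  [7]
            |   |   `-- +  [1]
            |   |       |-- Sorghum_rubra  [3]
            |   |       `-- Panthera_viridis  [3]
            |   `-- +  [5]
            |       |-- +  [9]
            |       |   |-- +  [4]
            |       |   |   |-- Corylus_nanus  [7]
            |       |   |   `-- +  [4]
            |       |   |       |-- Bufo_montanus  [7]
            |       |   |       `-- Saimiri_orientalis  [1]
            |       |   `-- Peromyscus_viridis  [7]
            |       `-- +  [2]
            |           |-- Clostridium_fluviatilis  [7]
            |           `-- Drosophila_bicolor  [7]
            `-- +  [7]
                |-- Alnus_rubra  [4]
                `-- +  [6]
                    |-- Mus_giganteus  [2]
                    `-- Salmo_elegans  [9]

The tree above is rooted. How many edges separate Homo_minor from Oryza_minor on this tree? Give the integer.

The MRCA of Homo_minor and Oryza_minor is the root of the tree.
From Homo_minor up to that node: 3 branches. From Oryza_minor up to the same node: 2 branches. Total: 3 + 2 = 5.

5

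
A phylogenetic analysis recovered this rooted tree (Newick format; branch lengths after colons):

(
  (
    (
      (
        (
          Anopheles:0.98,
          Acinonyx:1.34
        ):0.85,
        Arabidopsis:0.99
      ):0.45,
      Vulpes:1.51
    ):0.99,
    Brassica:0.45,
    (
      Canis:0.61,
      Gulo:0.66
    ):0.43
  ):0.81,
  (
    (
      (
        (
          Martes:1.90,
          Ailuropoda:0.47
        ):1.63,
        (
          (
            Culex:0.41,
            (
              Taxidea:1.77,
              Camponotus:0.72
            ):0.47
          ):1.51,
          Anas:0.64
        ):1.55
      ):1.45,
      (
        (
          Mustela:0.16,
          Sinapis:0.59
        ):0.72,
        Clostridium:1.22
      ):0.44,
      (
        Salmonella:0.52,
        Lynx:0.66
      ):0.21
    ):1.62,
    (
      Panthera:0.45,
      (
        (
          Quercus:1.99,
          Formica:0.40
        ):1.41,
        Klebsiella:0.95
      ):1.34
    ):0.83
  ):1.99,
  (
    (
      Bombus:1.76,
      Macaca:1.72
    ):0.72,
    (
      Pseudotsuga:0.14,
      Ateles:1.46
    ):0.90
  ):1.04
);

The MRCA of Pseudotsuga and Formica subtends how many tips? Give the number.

The MRCA of Pseudotsuga and Formica is the root, so the clade is the entire tree.
That clade contains 26 terminal taxa: Acinonyx, Ailuropoda, Anas, Anopheles, Arabidopsis, Ateles, Bombus, Brassica, Camponotus, Canis, Clostridium, Culex, Formica, Gulo, Klebsiella, Lynx, Macaca, Martes, Mustela, Panthera, Pseudotsuga, Quercus, Salmonella, Sinapis, Taxidea, Vulpes.

26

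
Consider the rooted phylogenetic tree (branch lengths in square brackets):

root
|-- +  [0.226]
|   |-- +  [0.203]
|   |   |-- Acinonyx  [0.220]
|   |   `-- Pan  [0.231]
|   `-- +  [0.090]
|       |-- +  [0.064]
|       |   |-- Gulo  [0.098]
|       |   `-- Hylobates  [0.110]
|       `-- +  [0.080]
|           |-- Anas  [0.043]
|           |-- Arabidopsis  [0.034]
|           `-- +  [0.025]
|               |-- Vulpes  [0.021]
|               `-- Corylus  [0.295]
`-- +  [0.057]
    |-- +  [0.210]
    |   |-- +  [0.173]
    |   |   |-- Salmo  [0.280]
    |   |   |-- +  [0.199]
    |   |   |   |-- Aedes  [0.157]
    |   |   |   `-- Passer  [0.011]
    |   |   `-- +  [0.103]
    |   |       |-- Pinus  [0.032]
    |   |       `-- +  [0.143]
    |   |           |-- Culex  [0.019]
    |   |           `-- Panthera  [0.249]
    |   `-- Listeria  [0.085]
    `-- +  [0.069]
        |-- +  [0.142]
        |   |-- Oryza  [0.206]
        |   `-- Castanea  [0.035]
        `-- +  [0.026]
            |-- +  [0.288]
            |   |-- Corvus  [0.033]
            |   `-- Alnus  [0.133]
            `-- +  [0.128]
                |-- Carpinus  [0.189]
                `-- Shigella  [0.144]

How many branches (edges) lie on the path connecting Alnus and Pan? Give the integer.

8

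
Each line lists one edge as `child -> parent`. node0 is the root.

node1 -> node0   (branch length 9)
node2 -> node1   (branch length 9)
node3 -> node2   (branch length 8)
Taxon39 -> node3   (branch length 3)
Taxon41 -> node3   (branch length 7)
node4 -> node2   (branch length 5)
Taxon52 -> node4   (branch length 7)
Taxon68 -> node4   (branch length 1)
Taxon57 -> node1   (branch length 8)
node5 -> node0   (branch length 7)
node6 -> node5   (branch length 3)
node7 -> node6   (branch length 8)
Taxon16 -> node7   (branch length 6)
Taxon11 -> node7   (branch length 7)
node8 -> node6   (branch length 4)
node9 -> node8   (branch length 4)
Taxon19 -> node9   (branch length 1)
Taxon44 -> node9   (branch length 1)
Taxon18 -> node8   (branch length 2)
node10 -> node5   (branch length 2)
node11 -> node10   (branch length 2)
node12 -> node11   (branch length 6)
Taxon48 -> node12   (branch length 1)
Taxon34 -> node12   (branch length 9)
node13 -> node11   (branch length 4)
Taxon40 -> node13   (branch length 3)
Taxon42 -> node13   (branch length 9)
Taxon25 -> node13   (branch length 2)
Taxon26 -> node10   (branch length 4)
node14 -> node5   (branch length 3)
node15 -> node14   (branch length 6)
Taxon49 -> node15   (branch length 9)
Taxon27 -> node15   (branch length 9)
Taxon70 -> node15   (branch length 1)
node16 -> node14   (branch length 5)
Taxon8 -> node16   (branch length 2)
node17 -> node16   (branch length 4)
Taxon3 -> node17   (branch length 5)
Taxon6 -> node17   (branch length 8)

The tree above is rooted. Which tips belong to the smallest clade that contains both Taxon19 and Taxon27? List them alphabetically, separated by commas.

Taxon11, Taxon16, Taxon18, Taxon19, Taxon25, Taxon26, Taxon27, Taxon3, Taxon34, Taxon40, Taxon42, Taxon44, Taxon48, Taxon49, Taxon6, Taxon70, Taxon8

Tracing Taxon19: it sits inside (Taxon19,Taxon44).
Tracing Taxon27: it sits inside (Taxon49,Taxon27,Taxon70).
The smallest clade enclosing both is (((Taxon16,Taxon11),((Taxon19,Taxon44),Taxon18)),(((Taxon48,Taxon34),(Taxon40,Taxon42,Taxon25)),Taxon26),((Taxon49,Taxon27,Taxon70),(Taxon8,(Taxon3,Taxon6)))); the answer is its 17 terminal taxa in alphabetical order.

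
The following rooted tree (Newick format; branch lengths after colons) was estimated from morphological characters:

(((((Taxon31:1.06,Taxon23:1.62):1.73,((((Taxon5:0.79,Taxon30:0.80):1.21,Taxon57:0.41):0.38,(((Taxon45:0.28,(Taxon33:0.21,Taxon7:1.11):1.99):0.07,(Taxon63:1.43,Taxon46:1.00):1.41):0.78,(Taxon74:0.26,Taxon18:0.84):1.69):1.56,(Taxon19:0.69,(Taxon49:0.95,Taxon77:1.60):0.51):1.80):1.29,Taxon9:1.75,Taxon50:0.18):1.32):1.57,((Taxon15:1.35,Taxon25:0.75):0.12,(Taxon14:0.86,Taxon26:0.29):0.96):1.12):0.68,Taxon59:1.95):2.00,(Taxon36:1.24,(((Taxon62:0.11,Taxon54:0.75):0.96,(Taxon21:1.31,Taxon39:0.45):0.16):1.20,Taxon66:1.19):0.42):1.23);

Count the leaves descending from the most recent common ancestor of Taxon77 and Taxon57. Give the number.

13

The MRCA of Taxon77 and Taxon57 is the node subtending (((Taxon5,Taxon30),Taxon57),(((Taxon45,(Taxon33,Taxon7)),(Taxon63,Taxon46)),(Taxon74,Taxon18)),(Taxon19,(Taxon49,Taxon77))).
That clade contains 13 terminal taxa: Taxon18, Taxon19, Taxon30, Taxon33, Taxon45, Taxon46, Taxon49, Taxon5, Taxon57, Taxon63, Taxon7, Taxon74, Taxon77.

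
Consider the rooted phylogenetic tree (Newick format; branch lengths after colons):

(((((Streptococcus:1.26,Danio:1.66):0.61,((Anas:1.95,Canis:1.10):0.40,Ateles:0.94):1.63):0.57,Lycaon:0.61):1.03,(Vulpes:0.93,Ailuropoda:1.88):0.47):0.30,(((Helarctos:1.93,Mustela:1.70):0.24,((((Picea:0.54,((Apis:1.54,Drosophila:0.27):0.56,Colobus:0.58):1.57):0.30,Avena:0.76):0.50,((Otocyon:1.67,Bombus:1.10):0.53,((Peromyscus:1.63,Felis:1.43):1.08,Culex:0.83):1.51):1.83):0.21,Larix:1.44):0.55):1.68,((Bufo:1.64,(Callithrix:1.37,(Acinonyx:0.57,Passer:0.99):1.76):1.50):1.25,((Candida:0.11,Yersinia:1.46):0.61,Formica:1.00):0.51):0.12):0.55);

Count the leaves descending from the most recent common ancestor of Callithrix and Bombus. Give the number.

20

The MRCA of Callithrix and Bombus is the node subtending (((Helarctos,Mustela),((((Picea,((Apis,Drosophila),Colobus)),Avena),((Otocyon,Bombus),((Peromyscus,Felis),Culex))),Larix)),((Bufo,(Callithrix,(Acinonyx,Passer))),((Candida,Yersinia),Formica))).
That clade contains 20 terminal taxa: Acinonyx, Apis, Avena, Bombus, Bufo, Callithrix, Candida, Colobus, Culex, Drosophila, Felis, Formica, Helarctos, Larix, Mustela, Otocyon, Passer, Peromyscus, Picea, Yersinia.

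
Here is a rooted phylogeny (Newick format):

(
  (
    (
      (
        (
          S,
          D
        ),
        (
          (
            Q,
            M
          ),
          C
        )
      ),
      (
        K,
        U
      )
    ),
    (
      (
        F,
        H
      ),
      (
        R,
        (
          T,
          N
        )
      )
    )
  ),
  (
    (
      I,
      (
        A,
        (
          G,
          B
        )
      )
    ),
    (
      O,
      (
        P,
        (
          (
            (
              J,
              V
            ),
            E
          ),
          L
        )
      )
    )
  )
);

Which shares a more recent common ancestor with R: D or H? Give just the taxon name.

H

The MRCA of R and H subtends ((F,H),(R,(T,N))) (5 taxa).
The MRCA of R and D subtends ((((S,D),((Q,M),C)),(K,U)),((F,H),(R,(T,N)))) (12 taxa).
The first is nested inside the second, so R shares a more recent common ancestor with H.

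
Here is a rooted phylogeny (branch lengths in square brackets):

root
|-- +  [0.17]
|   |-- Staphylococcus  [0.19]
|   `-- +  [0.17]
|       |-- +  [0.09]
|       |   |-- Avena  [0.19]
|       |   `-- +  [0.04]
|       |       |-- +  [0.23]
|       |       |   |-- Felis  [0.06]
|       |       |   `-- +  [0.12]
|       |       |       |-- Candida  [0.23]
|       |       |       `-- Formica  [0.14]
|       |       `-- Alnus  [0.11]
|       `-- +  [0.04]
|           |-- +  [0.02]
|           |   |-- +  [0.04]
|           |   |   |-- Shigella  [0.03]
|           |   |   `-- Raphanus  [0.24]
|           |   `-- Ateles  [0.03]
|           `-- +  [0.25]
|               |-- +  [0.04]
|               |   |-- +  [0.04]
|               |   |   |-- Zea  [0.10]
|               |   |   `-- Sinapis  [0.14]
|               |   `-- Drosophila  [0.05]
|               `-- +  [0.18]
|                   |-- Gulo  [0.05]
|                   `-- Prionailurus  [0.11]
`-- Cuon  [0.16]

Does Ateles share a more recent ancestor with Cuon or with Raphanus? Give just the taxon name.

Raphanus

The MRCA of Ateles and Raphanus subtends ((Shigella,Raphanus),Ateles) (3 taxa).
The MRCA of Ateles and Cuon is the root, subtending the entire tree (15 taxa).
The first is nested inside the second, so Ateles shares a more recent common ancestor with Raphanus.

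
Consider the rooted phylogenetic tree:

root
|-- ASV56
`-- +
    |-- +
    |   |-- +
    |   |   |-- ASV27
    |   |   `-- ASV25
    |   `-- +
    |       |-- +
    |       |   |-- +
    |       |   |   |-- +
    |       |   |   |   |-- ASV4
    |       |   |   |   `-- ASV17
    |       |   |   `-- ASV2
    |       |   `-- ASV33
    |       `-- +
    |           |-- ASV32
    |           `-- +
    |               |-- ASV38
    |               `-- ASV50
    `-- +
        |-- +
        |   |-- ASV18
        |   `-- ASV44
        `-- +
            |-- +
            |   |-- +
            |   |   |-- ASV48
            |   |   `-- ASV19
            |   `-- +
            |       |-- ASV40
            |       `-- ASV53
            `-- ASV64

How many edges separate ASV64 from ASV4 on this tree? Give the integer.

9

The MRCA of ASV64 and ASV4 is the node subtending (((ASV27,ASV25),((((ASV4,ASV17),ASV2),ASV33),(ASV32,(ASV38,ASV50)))),((ASV18,ASV44),(((ASV48,ASV19),(ASV40,ASV53)),ASV64))).
From ASV64 up to that node: 3 branches. From ASV4 up to the same node: 6 branches. Total: 3 + 6 = 9.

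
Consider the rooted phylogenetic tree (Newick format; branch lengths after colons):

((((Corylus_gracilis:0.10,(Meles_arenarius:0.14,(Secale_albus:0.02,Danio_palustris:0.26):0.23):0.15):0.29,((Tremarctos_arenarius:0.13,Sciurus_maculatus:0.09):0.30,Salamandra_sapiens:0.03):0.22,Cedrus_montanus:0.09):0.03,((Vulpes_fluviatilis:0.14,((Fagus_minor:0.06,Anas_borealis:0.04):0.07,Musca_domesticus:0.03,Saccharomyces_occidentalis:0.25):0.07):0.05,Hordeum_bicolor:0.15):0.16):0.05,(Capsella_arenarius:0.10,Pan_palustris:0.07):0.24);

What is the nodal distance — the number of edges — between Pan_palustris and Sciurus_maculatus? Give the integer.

The MRCA of Pan_palustris and Sciurus_maculatus is the root of the tree.
From Pan_palustris up to that node: 2 branches. From Sciurus_maculatus up to the same node: 5 branches. Total: 2 + 5 = 7.

7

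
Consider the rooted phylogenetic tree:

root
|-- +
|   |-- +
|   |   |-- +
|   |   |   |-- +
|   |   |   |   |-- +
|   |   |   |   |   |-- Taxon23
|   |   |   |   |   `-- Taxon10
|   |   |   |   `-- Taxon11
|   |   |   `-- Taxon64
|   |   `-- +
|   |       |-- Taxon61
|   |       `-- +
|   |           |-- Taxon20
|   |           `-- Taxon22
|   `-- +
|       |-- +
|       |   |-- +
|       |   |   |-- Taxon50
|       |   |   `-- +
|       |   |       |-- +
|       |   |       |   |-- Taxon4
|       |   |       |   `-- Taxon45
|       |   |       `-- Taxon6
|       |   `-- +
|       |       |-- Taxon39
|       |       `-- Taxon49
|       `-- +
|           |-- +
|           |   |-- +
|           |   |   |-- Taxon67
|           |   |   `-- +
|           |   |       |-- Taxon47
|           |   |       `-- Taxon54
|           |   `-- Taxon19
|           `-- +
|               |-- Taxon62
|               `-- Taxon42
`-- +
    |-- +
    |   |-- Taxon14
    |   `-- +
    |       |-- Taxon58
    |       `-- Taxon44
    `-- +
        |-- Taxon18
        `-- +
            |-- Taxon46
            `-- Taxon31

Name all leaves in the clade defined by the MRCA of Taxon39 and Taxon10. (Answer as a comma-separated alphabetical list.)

Taxon10, Taxon11, Taxon19, Taxon20, Taxon22, Taxon23, Taxon39, Taxon4, Taxon42, Taxon45, Taxon47, Taxon49, Taxon50, Taxon54, Taxon6, Taxon61, Taxon62, Taxon64, Taxon67

Tracing Taxon39: it sits inside (Taxon39,Taxon49).
Tracing Taxon10: it sits inside (Taxon23,Taxon10).
The smallest clade enclosing both is (((((Taxon23,Taxon10),Taxon11),Taxon64),(Taxon61,(Taxon20,Taxon22))),(((Taxon50,((Taxon4,Taxon45),Taxon6)),(Taxon39,Taxon49)),(((Taxon67,(Taxon47,Taxon54)),Taxon19),(Taxon62,Taxon42)))); the answer is its 19 terminal taxa in alphabetical order.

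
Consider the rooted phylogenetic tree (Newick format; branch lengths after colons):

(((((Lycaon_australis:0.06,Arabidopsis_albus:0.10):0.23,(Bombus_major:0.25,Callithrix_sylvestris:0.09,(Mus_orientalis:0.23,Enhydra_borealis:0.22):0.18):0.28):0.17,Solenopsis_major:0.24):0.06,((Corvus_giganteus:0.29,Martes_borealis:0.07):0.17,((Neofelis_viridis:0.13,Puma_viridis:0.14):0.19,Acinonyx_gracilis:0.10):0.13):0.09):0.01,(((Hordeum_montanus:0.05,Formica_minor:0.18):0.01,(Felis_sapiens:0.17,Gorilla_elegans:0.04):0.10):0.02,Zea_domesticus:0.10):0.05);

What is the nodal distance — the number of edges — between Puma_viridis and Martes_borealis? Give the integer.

The MRCA of Puma_viridis and Martes_borealis is the node subtending ((Corvus_giganteus,Martes_borealis),((Neofelis_viridis,Puma_viridis),Acinonyx_gracilis)).
From Puma_viridis up to that node: 3 branches. From Martes_borealis up to the same node: 2 branches. Total: 3 + 2 = 5.

5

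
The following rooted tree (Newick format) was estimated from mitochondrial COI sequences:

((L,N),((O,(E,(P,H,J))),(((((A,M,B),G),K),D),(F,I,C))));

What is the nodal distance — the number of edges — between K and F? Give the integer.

The MRCA of K and F is the node subtending (((((A,M,B),G),K),D),(F,I,C)).
From K up to that node: 3 branches. From F up to the same node: 2 branches. Total: 3 + 2 = 5.

5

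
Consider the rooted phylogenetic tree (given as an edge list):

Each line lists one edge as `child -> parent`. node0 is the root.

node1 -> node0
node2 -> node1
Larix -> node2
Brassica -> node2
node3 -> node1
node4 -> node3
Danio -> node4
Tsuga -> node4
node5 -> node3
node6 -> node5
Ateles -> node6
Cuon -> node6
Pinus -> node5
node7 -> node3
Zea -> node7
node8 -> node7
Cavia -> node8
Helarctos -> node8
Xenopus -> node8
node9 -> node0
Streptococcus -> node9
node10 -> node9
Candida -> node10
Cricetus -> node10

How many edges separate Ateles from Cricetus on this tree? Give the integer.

8

The MRCA of Ateles and Cricetus is the root of the tree.
From Ateles up to that node: 5 branches. From Cricetus up to the same node: 3 branches. Total: 5 + 3 = 8.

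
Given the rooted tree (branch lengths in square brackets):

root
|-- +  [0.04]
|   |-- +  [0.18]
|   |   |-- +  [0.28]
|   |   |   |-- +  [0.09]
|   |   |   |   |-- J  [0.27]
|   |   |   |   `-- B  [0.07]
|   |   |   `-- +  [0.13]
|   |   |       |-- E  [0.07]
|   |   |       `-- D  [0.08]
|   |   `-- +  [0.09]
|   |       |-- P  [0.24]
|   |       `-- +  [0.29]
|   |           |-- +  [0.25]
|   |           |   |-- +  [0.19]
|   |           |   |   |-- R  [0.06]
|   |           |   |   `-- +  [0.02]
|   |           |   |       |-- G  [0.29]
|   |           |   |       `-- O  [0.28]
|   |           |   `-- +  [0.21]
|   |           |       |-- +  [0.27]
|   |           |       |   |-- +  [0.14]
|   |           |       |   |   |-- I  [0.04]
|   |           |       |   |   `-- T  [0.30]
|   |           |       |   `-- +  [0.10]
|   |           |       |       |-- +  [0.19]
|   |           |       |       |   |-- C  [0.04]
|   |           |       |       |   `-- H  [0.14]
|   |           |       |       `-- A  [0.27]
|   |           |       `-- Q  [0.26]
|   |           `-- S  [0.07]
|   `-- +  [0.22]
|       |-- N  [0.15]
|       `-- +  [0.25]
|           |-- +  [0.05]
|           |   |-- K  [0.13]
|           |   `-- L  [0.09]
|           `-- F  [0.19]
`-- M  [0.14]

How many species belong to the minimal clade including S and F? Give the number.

The MRCA of S and F is the node subtending ((((J,B),(E,D)),(P,(((R,(G,O)),(((I,T),((C,H),A)),Q)),S))),(N,((K,L),F))).
That clade contains 19 terminal taxa: A, B, C, D, E, F, G, H, I, J, K, L, N, O, P, Q, R, S, T.

19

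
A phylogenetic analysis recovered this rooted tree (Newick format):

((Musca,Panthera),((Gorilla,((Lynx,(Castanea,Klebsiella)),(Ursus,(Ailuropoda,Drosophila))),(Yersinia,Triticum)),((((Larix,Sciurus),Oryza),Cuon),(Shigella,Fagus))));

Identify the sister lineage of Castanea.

Castanea attaches to the tree at the node subtending (Castanea,Klebsiella).
The other lineage descending from that same node — the sister group — is the single tip Klebsiella.

Klebsiella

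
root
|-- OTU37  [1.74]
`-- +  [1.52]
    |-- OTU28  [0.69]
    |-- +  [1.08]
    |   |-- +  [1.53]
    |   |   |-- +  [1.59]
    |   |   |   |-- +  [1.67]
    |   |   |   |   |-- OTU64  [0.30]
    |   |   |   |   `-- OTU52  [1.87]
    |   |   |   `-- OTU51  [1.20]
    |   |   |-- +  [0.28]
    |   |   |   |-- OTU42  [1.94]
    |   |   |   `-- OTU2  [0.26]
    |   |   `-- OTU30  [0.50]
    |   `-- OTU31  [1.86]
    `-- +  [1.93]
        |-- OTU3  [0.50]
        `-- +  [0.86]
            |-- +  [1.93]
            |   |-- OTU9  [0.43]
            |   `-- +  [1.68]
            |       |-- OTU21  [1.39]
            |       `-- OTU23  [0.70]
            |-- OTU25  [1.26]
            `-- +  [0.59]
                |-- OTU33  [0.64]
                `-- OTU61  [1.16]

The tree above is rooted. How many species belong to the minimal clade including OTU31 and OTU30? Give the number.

The MRCA of OTU31 and OTU30 is the node subtending ((((OTU64,OTU52),OTU51),(OTU42,OTU2),OTU30),OTU31).
That clade contains 7 terminal taxa: OTU2, OTU30, OTU31, OTU42, OTU51, OTU52, OTU64.

7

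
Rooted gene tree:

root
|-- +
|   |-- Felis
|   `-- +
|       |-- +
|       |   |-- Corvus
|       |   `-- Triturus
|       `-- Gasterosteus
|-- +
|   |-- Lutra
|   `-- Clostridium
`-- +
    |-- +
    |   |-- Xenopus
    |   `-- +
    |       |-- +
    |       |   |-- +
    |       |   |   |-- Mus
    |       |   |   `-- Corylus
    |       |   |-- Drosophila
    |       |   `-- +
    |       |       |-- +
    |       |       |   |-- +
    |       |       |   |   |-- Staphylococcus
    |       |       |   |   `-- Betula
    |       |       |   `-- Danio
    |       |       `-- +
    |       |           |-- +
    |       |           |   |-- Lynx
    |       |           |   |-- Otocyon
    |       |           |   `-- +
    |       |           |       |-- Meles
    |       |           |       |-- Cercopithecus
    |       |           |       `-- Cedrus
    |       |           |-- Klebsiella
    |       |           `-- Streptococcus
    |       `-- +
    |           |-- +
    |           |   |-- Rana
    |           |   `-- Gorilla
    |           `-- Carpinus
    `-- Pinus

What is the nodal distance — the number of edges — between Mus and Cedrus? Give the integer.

7

The MRCA of Mus and Cedrus is the node subtending ((Mus,Corylus),Drosophila,(((Staphylococcus,Betula),Danio),((Lynx,Otocyon,(Meles,Cercopithecus,Cedrus)),Klebsiella,Streptococcus))).
From Mus up to that node: 2 branches. From Cedrus up to the same node: 5 branches. Total: 2 + 5 = 7.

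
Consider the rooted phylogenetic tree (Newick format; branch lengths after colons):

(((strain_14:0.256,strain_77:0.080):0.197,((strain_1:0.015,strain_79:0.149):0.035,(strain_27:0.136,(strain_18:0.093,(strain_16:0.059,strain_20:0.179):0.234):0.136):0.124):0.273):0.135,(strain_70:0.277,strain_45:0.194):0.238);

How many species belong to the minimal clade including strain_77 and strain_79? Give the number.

8

The MRCA of strain_77 and strain_79 is the node subtending ((strain_14,strain_77),((strain_1,strain_79),(strain_27,(strain_18,(strain_16,strain_20))))).
That clade contains 8 terminal taxa: strain_1, strain_14, strain_16, strain_18, strain_20, strain_27, strain_77, strain_79.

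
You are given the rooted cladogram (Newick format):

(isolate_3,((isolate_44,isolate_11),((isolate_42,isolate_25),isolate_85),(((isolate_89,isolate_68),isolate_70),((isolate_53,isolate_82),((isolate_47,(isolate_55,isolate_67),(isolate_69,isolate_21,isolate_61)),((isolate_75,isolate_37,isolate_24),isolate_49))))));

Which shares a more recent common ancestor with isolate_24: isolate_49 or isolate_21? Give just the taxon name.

isolate_49

The MRCA of isolate_24 and isolate_49 subtends ((isolate_75,isolate_37,isolate_24),isolate_49) (4 taxa).
The MRCA of isolate_24 and isolate_21 subtends ((isolate_47,(isolate_55,isolate_67),(isolate_69,isolate_21,isolate_61)),((isolate_75,isolate_37,isolate_24),isolate_49)) (10 taxa).
The first is nested inside the second, so isolate_24 shares a more recent common ancestor with isolate_49.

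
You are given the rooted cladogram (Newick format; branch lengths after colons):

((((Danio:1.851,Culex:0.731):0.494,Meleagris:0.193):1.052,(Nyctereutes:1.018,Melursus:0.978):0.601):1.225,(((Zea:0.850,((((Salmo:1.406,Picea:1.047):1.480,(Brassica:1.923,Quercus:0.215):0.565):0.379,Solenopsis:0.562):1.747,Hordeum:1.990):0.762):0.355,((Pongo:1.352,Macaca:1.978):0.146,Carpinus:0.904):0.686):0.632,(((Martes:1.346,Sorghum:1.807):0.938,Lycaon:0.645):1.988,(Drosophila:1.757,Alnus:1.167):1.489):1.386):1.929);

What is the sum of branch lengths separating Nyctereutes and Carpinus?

6.995

The path runs Nyctereutes → … → MRCA → … → Carpinus; the MRCA is the root of the tree.
Branch lengths along that path: 1.018 + 0.601 + 1.225 + 1.929 + 0.632 + 0.686 + 0.904 = 6.995.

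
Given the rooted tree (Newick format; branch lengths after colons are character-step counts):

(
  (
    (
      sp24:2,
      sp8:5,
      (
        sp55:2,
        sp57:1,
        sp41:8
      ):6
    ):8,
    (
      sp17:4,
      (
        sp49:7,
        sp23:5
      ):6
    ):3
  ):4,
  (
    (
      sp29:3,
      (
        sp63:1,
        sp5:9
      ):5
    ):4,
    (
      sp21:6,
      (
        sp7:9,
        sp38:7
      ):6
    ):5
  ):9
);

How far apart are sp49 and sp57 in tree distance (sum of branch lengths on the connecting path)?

31

The path runs sp49 → … → MRCA → … → sp57; the MRCA is the node subtending ((sp24,sp8,(sp55,sp57,sp41)),(sp17,(sp49,sp23))).
Branch lengths along that path: 7 + 6 + 3 + 8 + 6 + 1 = 31.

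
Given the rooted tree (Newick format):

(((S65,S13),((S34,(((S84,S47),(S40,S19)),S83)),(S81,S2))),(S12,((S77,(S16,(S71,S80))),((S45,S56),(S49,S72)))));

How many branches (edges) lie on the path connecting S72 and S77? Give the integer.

The MRCA of S72 and S77 is the node subtending ((S77,(S16,(S71,S80))),((S45,S56),(S49,S72))).
From S72 up to that node: 3 branches. From S77 up to the same node: 2 branches. Total: 3 + 2 = 5.

5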